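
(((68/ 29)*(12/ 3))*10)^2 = 7398400/ 841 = 8797.15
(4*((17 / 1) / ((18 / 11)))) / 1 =374 / 9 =41.56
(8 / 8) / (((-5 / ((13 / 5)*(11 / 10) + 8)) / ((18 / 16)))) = -4887 / 2000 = -2.44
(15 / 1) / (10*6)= 1 / 4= 0.25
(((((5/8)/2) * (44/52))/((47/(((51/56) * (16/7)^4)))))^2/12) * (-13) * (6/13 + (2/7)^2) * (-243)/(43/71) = 1026041975547494400/222191456704074403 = 4.62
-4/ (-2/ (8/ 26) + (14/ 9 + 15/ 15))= 1.01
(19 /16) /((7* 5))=19 /560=0.03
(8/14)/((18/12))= 8/21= 0.38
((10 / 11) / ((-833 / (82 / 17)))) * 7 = -820 / 22253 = -0.04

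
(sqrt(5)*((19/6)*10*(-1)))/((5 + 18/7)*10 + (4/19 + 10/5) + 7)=-2527*sqrt(5)/6777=-0.83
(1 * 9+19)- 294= -266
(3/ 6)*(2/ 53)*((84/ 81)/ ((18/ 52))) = 728/ 12879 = 0.06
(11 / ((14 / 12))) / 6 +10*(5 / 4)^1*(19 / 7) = 71 / 2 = 35.50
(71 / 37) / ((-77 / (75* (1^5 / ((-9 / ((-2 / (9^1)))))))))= -3550 / 76923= -0.05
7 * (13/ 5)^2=1183/ 25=47.32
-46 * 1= -46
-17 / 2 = -8.50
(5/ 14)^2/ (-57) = -25/ 11172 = -0.00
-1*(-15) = 15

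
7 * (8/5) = 56/5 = 11.20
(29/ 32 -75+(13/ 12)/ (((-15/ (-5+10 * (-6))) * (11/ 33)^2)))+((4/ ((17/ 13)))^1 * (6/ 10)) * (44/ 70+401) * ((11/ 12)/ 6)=23067841/ 285600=80.77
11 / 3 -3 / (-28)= 317 / 84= 3.77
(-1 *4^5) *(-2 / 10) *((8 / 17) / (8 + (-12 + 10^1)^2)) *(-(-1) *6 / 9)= 4096 / 765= 5.35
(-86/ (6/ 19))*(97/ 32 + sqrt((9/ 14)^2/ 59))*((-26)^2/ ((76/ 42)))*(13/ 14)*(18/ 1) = -82473183/ 16 - 7652151*sqrt(59)/ 413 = -5296891.82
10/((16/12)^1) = 15/2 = 7.50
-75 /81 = -25 /27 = -0.93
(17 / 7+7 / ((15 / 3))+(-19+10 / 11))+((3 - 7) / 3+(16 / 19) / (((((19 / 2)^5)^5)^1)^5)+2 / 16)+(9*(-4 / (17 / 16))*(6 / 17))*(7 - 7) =-18972949102054908618998844657155673871919298257641746943979258853976752066963660835199038636578704592731915856912610022882860429598371233797362261881015458142605554589 / 1226381784433520735643826292118996471304691294801710692361390088848087003747799747582977964182940982006470157313954743380070434032225270960406464410414551807322724440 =-15.47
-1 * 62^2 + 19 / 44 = -169117 / 44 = -3843.57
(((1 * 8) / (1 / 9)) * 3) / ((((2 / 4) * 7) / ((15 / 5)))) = 1296 / 7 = 185.14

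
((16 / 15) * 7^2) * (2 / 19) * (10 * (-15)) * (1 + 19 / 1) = -313600 / 19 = -16505.26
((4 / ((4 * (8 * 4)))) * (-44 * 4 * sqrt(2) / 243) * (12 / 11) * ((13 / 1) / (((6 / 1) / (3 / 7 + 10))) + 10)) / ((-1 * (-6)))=-1369 * sqrt(2) / 10206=-0.19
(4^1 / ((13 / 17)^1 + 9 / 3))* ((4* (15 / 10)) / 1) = 51 / 8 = 6.38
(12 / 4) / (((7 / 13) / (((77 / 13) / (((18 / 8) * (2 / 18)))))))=132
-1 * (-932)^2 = -868624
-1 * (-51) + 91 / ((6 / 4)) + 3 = 344 / 3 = 114.67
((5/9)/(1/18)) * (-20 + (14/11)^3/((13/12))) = -3131320/17303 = -180.97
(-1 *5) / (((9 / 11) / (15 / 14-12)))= 935 / 14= 66.79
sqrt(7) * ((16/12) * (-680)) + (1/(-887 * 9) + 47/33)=125056/87813 - 2720 * sqrt(7)/3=-2397.39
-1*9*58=-522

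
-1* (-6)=6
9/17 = 0.53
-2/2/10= -1/10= -0.10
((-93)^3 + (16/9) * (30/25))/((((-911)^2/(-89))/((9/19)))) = 169549539/4149605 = 40.86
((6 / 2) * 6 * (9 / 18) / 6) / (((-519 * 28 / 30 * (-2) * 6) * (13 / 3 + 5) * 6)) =5 / 1085056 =0.00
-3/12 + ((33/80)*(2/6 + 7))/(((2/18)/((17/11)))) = 1673/40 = 41.82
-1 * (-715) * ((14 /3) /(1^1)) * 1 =10010 /3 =3336.67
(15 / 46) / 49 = 15 / 2254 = 0.01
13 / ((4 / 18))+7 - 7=117 / 2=58.50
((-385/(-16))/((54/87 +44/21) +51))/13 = 234465/6804304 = 0.03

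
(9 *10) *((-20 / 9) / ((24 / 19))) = -475 / 3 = -158.33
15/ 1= 15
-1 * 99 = -99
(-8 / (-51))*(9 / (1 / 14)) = 336 / 17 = 19.76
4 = 4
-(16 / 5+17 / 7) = -197 / 35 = -5.63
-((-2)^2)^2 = -16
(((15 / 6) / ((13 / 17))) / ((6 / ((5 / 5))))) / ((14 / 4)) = 0.16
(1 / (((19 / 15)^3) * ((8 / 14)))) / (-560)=-675 / 438976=-0.00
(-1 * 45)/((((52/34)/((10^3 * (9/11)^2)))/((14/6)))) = -45958.36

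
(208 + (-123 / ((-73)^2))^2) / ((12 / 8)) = 11813698514 / 85194723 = 138.67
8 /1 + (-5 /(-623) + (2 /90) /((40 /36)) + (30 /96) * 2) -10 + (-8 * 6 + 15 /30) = -6086333 /124600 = -48.85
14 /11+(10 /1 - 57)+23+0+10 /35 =-1728 /77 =-22.44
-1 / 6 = -0.17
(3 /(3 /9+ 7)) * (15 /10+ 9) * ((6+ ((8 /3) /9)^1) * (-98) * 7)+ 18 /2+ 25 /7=-1427627 /77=-18540.61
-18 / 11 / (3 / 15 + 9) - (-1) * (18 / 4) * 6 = 6786 / 253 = 26.82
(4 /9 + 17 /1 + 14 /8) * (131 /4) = 90521 /144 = 628.62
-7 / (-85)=7 / 85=0.08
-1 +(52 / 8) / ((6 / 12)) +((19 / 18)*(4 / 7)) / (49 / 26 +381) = 7526968 / 627165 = 12.00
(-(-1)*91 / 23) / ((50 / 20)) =182 / 115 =1.58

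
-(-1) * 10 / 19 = 10 / 19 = 0.53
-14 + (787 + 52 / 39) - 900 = -377 / 3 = -125.67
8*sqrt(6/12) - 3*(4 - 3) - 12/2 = -9 + 4*sqrt(2) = -3.34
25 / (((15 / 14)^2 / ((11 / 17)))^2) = 4648336 / 585225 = 7.94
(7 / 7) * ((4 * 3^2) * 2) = 72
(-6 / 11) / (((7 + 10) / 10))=-60 / 187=-0.32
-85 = -85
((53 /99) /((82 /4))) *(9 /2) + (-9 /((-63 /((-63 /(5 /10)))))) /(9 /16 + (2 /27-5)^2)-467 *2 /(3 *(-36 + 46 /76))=172608700787 /21079297569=8.19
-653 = -653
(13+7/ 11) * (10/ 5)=300/ 11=27.27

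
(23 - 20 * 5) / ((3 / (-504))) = 12936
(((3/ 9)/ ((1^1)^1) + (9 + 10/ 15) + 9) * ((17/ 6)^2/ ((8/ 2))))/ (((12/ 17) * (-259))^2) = 1586899/ 1390991616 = 0.00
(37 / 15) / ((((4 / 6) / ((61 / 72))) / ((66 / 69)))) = 24827 / 8280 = 3.00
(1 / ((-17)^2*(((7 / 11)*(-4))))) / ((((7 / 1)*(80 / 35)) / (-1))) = 11 / 129472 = 0.00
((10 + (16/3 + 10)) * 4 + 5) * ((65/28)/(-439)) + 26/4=218959/36876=5.94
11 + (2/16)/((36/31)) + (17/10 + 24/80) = 3775/288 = 13.11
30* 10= 300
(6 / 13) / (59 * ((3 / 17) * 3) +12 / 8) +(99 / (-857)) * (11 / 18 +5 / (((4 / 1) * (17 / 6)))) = -7550841 / 70266287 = -0.11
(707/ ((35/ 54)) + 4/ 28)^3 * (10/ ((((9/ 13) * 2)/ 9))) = 723691538368331/ 8575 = 84395514678.52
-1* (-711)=711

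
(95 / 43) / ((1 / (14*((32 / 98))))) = 3040 / 301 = 10.10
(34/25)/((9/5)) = 34/45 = 0.76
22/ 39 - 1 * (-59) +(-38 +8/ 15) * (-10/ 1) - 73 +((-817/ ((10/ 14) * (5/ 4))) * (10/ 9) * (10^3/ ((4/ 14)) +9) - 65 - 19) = -2086906804/ 585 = -3567362.06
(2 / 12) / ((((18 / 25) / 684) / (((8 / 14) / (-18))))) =-5.03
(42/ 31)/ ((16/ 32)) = 84/ 31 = 2.71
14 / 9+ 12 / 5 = 178 / 45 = 3.96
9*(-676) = -6084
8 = 8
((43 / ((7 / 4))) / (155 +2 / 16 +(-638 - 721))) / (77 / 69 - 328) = 94944 / 1520590435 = 0.00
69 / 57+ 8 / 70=881 / 665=1.32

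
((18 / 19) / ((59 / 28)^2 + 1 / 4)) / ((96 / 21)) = 3087 / 69863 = 0.04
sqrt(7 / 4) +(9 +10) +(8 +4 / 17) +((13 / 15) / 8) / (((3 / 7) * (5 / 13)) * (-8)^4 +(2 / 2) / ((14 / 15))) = sqrt(7) / 2 +3419043611 / 125536500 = 28.56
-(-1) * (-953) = -953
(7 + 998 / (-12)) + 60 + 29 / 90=-713 / 45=-15.84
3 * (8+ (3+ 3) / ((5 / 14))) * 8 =2976 / 5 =595.20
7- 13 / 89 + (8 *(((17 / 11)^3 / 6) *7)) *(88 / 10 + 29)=775380898 / 592295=1309.11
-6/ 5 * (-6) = 36/ 5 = 7.20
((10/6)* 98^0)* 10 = 50/3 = 16.67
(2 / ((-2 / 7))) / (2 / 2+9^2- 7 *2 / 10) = -35 / 403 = -0.09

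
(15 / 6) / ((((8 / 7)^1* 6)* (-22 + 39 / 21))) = -245 / 13536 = -0.02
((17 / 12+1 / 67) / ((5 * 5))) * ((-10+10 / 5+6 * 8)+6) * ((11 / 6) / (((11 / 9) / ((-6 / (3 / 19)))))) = -150.15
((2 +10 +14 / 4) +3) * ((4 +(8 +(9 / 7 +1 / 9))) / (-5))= -15614 / 315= -49.57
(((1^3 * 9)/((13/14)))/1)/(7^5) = 18/31213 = 0.00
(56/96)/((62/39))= 91/248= 0.37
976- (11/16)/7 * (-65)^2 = 62837/112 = 561.04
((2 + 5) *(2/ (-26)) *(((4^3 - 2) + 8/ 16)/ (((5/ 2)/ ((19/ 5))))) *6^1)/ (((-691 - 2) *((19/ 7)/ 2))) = 140/ 429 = 0.33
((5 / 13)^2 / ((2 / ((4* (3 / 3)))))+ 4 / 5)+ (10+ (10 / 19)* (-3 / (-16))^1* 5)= 1488527 / 128440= 11.59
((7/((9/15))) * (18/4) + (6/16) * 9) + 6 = 495/8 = 61.88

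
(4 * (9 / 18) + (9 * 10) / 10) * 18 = 198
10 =10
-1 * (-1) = 1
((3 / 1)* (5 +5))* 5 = 150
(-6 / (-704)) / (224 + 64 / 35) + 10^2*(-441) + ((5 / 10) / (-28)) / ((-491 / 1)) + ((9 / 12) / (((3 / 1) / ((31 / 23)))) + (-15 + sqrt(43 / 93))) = -9702416834803773 / 219936324608 + sqrt(3999) / 93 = -44113.98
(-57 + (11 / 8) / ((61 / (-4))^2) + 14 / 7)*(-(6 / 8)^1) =613899 / 14884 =41.25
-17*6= -102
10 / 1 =10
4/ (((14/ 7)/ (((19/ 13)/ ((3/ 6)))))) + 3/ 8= 647/ 104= 6.22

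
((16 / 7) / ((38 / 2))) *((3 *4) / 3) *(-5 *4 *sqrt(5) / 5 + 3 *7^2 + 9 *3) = 11136 / 133- 256 *sqrt(5) / 133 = 79.43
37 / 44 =0.84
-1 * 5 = -5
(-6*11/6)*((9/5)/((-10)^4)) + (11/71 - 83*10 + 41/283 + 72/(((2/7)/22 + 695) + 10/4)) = -89527406026548319/107916489050000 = -829.60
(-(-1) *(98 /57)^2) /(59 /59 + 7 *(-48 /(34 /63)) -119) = -81634 /20452455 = -0.00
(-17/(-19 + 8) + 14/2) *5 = 470/11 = 42.73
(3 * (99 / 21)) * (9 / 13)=891 / 91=9.79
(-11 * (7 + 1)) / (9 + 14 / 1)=-88 / 23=-3.83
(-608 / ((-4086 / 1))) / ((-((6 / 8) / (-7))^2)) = -12.96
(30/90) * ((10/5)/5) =2/15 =0.13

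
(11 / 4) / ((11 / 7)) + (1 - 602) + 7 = -2369 / 4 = -592.25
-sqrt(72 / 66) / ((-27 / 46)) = 92*sqrt(33) / 297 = 1.78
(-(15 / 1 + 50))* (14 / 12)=-455 / 6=-75.83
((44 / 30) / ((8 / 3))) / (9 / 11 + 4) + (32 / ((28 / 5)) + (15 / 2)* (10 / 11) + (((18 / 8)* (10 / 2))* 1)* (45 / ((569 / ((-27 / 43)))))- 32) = -9941069829 / 499249135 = -19.91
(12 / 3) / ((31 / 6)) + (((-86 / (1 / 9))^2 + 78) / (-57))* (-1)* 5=30956746 / 589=52558.14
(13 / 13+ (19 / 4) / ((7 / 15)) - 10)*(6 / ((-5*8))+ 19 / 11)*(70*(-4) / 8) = -1041 / 16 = -65.06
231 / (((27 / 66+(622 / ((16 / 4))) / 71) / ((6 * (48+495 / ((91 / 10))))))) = 720458442 / 13195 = 54600.87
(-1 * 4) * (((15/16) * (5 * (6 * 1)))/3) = -75/2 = -37.50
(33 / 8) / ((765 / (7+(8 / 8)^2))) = 11 / 255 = 0.04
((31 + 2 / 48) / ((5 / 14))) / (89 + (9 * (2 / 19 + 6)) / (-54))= 19817 / 20060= 0.99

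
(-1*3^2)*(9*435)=-35235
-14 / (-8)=7 / 4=1.75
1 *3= 3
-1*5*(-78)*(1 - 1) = 0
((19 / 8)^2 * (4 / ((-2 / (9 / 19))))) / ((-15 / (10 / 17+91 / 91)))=1539 / 2720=0.57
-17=-17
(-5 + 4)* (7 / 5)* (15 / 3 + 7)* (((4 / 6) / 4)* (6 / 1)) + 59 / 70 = -1117 / 70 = -15.96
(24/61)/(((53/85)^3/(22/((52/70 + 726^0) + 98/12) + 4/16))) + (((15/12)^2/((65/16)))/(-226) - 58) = -2997901537874613/55524072865066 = -53.99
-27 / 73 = -0.37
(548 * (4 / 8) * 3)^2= 675684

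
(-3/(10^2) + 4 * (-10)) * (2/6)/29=-4003/8700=-0.46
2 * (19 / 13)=38 / 13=2.92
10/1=10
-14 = -14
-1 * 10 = -10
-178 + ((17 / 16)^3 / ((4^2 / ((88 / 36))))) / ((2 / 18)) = -176.35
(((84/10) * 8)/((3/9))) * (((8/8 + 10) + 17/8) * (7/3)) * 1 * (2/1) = 12348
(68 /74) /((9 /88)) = 2992 /333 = 8.98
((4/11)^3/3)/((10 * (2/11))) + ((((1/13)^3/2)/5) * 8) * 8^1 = 46768/3987555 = 0.01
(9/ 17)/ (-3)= -3/ 17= -0.18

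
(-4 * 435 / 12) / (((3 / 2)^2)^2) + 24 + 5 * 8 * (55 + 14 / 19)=3424016 / 1539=2224.83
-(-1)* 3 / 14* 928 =1392 / 7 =198.86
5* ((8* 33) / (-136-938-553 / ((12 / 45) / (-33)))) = 1760 / 89813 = 0.02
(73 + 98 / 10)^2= 171396 / 25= 6855.84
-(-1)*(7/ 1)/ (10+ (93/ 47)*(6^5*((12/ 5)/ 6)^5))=1028125/ 24610126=0.04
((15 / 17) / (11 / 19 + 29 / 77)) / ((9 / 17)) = 7315 / 4194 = 1.74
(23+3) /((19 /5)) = 130 /19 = 6.84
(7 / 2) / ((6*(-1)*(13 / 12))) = -7 / 13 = -0.54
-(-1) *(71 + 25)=96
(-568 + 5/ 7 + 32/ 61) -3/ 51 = -4114546/ 7259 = -566.82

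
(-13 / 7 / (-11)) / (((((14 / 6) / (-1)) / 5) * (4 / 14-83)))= 65 / 14861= 0.00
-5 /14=-0.36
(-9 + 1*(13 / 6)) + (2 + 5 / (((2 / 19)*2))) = 18.92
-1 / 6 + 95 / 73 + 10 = 4877 / 438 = 11.13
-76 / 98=-0.78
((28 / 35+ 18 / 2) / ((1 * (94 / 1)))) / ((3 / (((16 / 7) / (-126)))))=-0.00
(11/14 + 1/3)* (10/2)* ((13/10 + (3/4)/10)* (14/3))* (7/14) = 2585/144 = 17.95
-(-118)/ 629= 118/ 629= 0.19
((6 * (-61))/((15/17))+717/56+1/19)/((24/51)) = -36351797/42560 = -854.13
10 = 10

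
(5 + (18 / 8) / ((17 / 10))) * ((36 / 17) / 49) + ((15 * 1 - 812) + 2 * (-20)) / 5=-11833407 / 70805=-167.13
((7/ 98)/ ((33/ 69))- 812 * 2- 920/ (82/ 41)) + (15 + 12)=-316755/ 154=-2056.85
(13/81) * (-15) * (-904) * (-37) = -2174120/27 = -80522.96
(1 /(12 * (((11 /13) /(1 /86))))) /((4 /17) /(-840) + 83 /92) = 13685 /10777778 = 0.00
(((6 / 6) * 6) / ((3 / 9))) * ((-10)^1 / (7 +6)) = -180 / 13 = -13.85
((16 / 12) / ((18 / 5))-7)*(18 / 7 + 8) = -13246 / 189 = -70.08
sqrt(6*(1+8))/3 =sqrt(6) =2.45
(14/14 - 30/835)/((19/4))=644/3173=0.20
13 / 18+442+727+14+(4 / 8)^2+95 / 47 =1185.99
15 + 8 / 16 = 31 / 2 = 15.50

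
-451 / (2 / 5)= -2255 / 2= -1127.50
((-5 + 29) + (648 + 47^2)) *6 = 17286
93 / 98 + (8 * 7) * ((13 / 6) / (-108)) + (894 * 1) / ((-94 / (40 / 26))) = -71811955 / 4850118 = -14.81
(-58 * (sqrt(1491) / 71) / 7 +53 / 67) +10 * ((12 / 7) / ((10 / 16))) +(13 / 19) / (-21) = 23.68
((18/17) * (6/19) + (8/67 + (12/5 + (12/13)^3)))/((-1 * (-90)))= 432697132/10697687325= 0.04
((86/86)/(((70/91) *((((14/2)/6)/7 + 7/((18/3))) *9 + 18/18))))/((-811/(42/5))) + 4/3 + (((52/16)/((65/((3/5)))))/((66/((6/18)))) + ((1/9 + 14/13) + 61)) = 13259989813/208751400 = 63.52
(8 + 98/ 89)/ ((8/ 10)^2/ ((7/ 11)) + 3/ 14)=40500/ 5429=7.46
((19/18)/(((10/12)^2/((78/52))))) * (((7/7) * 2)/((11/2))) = 228/275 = 0.83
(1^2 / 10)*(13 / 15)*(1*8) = 52 / 75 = 0.69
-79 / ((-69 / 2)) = 158 / 69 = 2.29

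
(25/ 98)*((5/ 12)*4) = 0.43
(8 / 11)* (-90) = -720 / 11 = -65.45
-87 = -87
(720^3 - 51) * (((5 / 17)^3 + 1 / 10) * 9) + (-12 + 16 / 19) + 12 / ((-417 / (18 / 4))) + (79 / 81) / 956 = 2116963705066165363189 / 5023750712940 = 421391073.33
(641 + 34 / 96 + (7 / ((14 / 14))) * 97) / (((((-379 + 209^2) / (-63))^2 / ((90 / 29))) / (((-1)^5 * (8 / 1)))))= -8555895 / 123303476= -0.07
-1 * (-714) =714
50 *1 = 50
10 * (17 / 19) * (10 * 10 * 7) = 119000 / 19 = 6263.16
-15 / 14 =-1.07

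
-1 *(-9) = 9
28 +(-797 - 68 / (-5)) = -3777 / 5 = -755.40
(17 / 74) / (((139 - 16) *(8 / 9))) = 51 / 24272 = 0.00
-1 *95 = -95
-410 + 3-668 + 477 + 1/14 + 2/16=-33477/56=-597.80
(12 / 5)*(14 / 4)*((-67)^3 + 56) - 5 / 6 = -75778189 / 30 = -2525939.63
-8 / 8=-1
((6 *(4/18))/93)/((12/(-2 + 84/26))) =16/10881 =0.00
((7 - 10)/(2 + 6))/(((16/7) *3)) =-7/128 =-0.05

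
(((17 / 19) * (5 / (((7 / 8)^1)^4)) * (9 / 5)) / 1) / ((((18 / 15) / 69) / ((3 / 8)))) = 13512960 / 45619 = 296.21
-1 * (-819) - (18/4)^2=3195/4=798.75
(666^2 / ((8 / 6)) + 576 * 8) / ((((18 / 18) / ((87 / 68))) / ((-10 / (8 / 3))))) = -440143875 / 272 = -1618176.01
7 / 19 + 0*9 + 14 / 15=371 / 285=1.30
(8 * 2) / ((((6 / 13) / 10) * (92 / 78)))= 6760 / 23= 293.91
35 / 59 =0.59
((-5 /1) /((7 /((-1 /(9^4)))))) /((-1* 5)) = -1 /45927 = -0.00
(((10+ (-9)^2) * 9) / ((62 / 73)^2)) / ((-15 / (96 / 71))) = -34915608 / 341155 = -102.35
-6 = -6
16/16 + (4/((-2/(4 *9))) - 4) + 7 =-68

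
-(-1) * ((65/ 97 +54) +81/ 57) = 103376/ 1843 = 56.09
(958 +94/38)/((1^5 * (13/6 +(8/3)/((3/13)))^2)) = 5912676/1159171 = 5.10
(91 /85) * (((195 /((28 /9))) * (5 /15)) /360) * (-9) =-1521 /2720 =-0.56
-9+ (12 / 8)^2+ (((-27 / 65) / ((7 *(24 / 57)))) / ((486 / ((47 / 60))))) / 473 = -12551339693 / 1859457600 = -6.75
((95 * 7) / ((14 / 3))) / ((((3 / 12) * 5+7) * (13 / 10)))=13.29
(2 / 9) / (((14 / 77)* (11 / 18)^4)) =11664 / 1331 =8.76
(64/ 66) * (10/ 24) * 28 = 1120/ 99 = 11.31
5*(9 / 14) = 3.21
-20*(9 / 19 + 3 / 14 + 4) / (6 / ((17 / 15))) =-21199 / 1197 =-17.71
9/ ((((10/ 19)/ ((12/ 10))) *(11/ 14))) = 7182/ 275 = 26.12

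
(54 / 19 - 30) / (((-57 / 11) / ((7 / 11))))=1204 / 361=3.34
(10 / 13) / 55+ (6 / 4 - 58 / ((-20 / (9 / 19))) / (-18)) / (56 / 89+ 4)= 7198427 / 22388080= 0.32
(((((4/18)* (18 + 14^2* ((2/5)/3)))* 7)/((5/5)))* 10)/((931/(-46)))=-121808/3591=-33.92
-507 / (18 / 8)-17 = -727 / 3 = -242.33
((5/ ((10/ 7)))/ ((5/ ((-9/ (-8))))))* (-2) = -63/ 40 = -1.58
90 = 90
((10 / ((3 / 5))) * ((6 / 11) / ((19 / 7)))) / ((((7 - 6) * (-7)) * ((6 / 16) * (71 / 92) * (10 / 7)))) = -51520 / 44517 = -1.16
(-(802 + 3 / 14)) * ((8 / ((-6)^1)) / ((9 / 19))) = 426778 / 189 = 2258.08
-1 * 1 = -1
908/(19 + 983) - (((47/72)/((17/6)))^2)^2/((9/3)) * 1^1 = 785463814297/867677619456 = 0.91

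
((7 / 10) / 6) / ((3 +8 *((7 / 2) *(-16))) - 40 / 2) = -7 / 27900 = -0.00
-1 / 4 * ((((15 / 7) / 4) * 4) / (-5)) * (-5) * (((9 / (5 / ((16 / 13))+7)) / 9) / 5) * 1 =-4 / 413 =-0.01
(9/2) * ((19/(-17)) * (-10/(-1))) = -855/17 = -50.29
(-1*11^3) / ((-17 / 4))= 5324 / 17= 313.18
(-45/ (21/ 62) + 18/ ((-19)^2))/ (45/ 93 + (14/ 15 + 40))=-156055860/ 48667493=-3.21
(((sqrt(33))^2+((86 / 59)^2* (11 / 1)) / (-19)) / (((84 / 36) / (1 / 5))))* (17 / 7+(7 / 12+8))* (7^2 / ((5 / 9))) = 699709923 / 264556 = 2644.85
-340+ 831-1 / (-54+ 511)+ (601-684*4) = -751309 / 457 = -1644.00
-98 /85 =-1.15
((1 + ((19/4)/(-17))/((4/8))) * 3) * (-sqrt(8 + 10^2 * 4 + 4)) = -45 * sqrt(103)/17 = -26.86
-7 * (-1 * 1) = 7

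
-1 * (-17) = 17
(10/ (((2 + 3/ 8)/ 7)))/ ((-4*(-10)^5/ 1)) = 7/ 95000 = 0.00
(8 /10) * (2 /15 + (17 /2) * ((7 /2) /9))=619 /225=2.75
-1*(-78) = 78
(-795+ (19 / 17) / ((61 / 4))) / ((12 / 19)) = -15662441 / 12444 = -1258.63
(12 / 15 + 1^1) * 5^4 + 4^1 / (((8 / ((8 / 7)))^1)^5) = 18907879 / 16807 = 1125.00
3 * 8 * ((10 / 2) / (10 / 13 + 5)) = 104 / 5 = 20.80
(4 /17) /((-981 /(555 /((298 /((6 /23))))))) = -740 /6350231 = -0.00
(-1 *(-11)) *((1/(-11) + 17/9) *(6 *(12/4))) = 356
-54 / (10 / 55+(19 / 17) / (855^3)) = -297.00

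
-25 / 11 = -2.27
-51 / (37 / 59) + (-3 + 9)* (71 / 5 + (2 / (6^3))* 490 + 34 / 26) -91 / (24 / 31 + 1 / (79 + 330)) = -16673293337 / 213138315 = -78.23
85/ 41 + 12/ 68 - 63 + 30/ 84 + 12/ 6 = -569801/ 9758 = -58.39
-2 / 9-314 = -2828 / 9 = -314.22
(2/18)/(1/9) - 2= -1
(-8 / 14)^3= -0.19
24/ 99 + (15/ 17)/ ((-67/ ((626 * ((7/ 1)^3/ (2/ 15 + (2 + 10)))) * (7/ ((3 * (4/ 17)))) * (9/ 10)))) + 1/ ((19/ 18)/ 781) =-5853790667/ 4368936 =-1339.87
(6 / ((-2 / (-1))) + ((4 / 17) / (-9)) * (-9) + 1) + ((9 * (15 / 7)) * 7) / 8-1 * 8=1783 / 136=13.11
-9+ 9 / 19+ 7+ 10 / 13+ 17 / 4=3.49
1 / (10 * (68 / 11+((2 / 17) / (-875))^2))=486784375 / 30092125088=0.02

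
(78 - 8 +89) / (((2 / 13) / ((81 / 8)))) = 167427 / 16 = 10464.19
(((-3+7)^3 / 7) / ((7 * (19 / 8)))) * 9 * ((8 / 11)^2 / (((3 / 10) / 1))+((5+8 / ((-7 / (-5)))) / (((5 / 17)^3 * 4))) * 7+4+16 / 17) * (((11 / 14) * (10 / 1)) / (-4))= -1258721952 / 174097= -7230.00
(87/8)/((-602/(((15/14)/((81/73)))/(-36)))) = 10585/21845376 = 0.00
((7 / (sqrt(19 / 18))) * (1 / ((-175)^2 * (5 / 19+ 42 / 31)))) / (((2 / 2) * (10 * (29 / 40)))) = 372 * sqrt(38) / 120911875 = 0.00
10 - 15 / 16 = 145 / 16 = 9.06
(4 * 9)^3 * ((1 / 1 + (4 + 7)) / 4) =139968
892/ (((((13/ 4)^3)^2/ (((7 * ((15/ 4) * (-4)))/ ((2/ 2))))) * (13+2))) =-25575424/ 4826809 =-5.30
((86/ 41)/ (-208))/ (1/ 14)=-301/ 2132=-0.14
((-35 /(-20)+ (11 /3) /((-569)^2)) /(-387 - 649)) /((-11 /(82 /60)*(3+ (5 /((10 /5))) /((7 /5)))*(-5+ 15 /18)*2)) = -11150401 /2118873290160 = -0.00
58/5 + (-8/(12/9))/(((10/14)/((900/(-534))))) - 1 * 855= -369013/445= -829.24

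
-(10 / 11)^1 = -10 / 11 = -0.91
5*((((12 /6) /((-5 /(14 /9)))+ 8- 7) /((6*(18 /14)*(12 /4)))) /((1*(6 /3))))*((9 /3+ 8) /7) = 187 /2916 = 0.06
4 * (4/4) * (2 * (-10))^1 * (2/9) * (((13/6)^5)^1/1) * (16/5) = -5940688/2187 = -2716.36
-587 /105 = -5.59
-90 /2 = -45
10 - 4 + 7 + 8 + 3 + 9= 33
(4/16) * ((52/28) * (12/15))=13/35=0.37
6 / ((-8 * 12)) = -1 / 16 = -0.06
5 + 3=8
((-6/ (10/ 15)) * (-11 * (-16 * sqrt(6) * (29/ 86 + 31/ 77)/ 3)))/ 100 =-29394 * sqrt(6)/ 7525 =-9.57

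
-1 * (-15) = 15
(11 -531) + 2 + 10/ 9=-4652/ 9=-516.89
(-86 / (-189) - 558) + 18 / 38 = -2000443 / 3591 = -557.07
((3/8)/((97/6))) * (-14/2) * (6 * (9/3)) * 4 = -1134/97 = -11.69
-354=-354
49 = 49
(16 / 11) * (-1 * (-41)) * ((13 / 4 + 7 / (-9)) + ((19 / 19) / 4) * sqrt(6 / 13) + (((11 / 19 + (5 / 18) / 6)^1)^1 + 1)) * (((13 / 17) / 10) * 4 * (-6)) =-71703424 / 159885- 1968 * sqrt(78) / 935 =-467.06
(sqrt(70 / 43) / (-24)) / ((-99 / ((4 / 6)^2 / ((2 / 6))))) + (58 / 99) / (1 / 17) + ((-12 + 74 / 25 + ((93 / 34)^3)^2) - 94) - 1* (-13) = sqrt(3010) / 76626 + 1295122013589491 / 3823390929600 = 338.74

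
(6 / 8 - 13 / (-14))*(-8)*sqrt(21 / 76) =-47*sqrt(399) / 133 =-7.06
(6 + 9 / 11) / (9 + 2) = 75 / 121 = 0.62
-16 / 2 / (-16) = 0.50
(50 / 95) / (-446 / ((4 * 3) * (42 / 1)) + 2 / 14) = -0.71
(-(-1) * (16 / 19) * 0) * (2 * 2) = 0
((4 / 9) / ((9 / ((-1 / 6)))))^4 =16 / 3486784401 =0.00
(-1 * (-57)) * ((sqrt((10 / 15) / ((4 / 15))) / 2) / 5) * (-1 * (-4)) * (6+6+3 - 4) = 627 * sqrt(10) / 5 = 396.55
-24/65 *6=-144/65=-2.22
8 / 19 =0.42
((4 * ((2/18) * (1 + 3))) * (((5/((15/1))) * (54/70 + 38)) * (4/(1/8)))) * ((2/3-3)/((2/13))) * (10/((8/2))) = -2258048/81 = -27877.14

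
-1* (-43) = 43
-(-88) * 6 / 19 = 528 / 19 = 27.79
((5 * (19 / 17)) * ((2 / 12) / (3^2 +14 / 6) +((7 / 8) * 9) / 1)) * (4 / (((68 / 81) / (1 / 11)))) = 8256735 / 432344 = 19.10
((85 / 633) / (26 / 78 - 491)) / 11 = -85 / 3416512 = -0.00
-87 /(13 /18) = -1566 /13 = -120.46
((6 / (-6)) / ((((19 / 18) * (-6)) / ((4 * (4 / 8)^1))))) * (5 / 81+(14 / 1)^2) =31762 / 513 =61.91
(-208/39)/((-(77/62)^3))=3813248/1369599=2.78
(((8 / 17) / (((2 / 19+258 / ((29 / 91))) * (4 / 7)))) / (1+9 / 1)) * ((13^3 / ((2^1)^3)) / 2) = 8473829 / 606750400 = 0.01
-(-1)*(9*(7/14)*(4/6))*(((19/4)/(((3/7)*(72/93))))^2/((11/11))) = 16999129/27648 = 614.84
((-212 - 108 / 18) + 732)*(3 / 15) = 514 / 5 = 102.80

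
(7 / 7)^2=1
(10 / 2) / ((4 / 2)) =5 / 2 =2.50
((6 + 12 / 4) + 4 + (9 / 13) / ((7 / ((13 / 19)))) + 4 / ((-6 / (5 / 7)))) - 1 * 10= 1034 / 399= 2.59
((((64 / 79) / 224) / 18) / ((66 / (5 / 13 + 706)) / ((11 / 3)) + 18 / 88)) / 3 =0.00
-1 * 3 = -3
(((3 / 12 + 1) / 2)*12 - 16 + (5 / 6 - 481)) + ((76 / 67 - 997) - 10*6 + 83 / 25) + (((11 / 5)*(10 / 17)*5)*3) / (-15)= -131768614 / 85425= -1542.51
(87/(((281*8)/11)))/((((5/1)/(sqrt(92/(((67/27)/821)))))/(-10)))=-2871*sqrt(3795483)/37654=-148.54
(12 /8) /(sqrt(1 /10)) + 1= 1 + 3 * sqrt(10) /2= 5.74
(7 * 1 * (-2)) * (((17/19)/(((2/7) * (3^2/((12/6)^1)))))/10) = -833/855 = -0.97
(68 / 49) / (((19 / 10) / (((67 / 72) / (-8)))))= -5695 / 67032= -0.08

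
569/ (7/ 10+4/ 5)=1138/ 3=379.33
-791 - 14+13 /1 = -792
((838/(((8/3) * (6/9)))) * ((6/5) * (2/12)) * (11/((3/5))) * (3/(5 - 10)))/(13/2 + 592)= -4609/2660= -1.73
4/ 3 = 1.33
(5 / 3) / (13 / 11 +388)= 55 / 12843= 0.00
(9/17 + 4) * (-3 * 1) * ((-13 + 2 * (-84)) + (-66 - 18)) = 61215/17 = 3600.88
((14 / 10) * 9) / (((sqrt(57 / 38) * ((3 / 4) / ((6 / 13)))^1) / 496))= 83328 * sqrt(6) / 65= 3140.17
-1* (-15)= 15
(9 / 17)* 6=54 / 17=3.18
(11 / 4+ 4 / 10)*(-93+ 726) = 39879 / 20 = 1993.95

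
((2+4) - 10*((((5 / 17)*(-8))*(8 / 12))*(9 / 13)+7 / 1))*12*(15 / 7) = -2113920 / 1547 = -1366.46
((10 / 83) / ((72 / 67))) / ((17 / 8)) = 670 / 12699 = 0.05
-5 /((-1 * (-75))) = -0.07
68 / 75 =0.91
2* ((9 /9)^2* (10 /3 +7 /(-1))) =-7.33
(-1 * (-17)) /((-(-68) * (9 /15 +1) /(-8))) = -5 /4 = -1.25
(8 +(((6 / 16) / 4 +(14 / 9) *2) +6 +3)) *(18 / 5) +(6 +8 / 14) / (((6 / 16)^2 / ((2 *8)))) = 4134917 / 5040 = 820.42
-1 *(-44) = 44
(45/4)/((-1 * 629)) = -45/2516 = -0.02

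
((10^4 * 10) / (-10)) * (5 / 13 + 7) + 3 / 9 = -2879987 / 39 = -73845.82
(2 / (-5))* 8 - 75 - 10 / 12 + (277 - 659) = -13831 / 30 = -461.03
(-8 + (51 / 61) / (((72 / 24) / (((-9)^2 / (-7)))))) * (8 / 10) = -19172 / 2135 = -8.98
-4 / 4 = -1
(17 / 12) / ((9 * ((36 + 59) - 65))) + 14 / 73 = 46601 / 236520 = 0.20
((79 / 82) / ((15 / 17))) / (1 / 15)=1343 / 82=16.38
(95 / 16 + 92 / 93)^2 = 106234249 / 2214144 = 47.98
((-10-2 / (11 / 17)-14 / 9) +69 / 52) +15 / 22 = -65059 / 5148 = -12.64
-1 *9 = -9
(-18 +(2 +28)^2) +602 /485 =428372 /485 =883.24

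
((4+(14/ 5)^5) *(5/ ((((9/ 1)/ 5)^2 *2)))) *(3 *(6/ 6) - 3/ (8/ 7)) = 137581/ 2700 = 50.96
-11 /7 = -1.57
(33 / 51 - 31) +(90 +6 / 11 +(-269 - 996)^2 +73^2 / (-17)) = 299194712 / 187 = 1599971.72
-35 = -35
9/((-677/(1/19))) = -9/12863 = -0.00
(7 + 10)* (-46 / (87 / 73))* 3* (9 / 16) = -256887 / 232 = -1107.27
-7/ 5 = -1.40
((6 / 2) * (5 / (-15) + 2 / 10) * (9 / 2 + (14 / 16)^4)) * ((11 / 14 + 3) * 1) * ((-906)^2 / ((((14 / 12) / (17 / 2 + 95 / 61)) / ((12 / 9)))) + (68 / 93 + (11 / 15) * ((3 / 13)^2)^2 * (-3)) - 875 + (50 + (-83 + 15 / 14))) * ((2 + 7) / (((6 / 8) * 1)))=-118141716120179306158957 / 135497405388800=-871911279.64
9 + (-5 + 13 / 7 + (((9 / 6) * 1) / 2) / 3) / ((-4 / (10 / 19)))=9981 / 1064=9.38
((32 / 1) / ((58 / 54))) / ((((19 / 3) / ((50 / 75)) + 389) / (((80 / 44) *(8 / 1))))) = 276480 / 254243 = 1.09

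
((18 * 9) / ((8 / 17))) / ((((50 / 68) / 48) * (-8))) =-70227 / 25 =-2809.08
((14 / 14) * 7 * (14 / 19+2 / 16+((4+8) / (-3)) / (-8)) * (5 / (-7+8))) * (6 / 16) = 21735 / 1216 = 17.87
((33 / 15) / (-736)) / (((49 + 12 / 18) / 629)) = -20757 / 548320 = -0.04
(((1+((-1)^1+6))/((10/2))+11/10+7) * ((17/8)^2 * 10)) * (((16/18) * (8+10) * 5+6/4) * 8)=4380951/16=273809.44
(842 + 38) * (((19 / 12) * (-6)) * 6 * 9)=-451440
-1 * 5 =-5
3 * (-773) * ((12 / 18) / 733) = -1546 / 733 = -2.11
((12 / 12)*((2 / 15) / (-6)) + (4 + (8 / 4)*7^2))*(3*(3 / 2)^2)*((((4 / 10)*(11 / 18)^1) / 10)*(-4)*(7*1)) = -353353 / 750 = -471.14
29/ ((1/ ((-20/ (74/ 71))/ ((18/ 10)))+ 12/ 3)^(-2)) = 5576516981/ 12602500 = 442.49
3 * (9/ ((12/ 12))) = 27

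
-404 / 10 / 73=-0.55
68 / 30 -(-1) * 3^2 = 169 / 15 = 11.27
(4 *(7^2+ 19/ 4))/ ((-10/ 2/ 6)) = -258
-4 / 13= -0.31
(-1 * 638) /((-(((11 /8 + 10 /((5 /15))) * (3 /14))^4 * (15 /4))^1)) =401562140672 /4822488091215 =0.08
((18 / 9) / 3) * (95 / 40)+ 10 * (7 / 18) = 197 / 36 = 5.47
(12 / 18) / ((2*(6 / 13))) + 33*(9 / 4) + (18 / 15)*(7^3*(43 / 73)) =4170919 / 13140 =317.42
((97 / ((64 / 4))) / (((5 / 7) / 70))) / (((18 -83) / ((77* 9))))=-3293829 / 520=-6334.29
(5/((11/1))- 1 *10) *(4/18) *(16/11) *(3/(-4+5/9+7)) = -315/121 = -2.60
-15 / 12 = -5 / 4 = -1.25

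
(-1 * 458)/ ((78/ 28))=-6412/ 39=-164.41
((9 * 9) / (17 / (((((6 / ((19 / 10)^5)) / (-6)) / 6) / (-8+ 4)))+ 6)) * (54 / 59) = 6075000 / 828334099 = 0.01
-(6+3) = -9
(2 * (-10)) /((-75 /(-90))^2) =-144 /5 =-28.80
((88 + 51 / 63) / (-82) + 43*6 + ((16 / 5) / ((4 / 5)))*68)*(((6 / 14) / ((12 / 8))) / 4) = 910795 / 24108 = 37.78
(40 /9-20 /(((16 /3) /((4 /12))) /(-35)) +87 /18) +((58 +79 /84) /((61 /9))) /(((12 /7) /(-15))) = -202589 /8784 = -23.06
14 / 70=1 / 5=0.20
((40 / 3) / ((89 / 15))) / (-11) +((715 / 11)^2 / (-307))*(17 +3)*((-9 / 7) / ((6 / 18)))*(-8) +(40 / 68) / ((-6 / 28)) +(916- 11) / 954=-289862973121985 / 34120579878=-8495.25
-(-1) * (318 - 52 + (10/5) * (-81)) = 104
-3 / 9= -1 / 3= -0.33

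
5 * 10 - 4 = 46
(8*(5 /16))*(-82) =-205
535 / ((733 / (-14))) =-7490 / 733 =-10.22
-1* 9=-9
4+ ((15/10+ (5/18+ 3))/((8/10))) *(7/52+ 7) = 87253/1872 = 46.61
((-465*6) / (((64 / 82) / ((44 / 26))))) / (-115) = 125829 / 2392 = 52.60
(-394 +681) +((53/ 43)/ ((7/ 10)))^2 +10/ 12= 158153327/ 543606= 290.93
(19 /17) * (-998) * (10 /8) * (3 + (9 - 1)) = -15336.91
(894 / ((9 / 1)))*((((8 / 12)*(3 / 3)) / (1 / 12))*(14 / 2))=16688 / 3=5562.67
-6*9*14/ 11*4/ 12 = -22.91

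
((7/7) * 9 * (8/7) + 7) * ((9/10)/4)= 1089/280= 3.89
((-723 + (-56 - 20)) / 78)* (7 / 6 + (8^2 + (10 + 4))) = -379525 / 468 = -810.95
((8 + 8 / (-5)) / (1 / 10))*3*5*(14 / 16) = 840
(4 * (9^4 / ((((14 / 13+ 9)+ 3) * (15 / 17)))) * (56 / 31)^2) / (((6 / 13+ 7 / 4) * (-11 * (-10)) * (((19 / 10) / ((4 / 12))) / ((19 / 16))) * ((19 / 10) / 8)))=3090866688 / 115488175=26.76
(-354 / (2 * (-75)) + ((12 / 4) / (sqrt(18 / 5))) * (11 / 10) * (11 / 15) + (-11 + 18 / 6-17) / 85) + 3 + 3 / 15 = 6.54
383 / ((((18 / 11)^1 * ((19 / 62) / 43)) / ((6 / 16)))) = 5615929 / 456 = 12315.63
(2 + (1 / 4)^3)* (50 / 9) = 1075 / 96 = 11.20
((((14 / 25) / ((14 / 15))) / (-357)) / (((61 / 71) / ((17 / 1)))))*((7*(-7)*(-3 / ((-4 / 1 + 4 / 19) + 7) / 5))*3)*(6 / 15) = -169974 / 465125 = -0.37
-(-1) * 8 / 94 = 4 / 47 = 0.09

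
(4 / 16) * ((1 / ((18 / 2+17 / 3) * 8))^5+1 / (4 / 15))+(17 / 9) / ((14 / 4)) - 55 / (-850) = 178478427640421137 / 115753140816445440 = 1.54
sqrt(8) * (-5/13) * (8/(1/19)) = -1520 * sqrt(2)/13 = -165.35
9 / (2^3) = 9 / 8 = 1.12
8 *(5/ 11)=40/ 11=3.64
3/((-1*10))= -3/10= -0.30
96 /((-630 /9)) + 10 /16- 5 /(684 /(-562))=3.36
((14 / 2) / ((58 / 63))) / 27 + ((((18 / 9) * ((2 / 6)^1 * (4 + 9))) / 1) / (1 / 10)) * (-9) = -135671 / 174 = -779.72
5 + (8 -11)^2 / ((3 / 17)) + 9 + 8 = 73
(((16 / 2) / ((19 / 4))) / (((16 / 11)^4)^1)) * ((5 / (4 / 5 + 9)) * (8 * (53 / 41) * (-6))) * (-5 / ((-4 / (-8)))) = 290989875 / 2442944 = 119.11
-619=-619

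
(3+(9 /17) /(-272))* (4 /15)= 4621 /5780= 0.80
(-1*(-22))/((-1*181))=-22/181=-0.12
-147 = -147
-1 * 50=-50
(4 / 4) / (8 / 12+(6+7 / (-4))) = 12 / 59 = 0.20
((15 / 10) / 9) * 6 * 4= 4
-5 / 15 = -1 / 3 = -0.33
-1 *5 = -5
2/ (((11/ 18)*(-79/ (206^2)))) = -1527696/ 869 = -1757.99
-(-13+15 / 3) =8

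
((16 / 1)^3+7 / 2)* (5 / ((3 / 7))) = 95655 / 2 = 47827.50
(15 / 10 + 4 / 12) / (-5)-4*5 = -611 / 30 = -20.37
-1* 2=-2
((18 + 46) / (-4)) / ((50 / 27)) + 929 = 23009 / 25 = 920.36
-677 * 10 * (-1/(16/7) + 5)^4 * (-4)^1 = 96128045785/8192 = 11734380.59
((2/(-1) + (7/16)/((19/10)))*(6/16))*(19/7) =-1.80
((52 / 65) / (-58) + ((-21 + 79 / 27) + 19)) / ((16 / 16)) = 3571 / 3915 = 0.91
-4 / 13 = -0.31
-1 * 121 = -121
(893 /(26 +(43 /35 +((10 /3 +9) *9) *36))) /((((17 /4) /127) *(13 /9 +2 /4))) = 8165592 /2393821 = 3.41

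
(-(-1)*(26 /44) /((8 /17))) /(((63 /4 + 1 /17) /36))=33813 /11825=2.86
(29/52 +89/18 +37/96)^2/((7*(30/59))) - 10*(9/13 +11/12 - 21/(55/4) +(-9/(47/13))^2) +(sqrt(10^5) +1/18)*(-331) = -33100*sqrt(10) - 729962975101193/10218363217920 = -104742.83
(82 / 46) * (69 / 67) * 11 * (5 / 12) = 2255 / 268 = 8.41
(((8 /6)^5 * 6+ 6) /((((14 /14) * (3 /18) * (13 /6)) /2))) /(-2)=-10136 /117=-86.63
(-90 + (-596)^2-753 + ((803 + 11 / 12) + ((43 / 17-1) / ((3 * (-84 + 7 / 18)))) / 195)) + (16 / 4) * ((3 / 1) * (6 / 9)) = 355184.92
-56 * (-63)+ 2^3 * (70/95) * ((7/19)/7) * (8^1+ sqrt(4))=1274728/361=3531.10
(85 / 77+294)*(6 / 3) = 45446 / 77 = 590.21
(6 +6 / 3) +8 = 16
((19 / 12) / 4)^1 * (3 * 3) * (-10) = -285 / 8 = -35.62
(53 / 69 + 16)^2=281.17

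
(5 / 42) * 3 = 5 / 14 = 0.36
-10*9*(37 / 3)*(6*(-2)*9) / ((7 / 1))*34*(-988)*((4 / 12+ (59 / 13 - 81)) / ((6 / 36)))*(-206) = -378919239701760 / 7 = -54131319957394.29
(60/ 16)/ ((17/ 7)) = 105/ 68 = 1.54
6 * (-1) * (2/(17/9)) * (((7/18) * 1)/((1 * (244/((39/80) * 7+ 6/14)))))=-6453/165920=-0.04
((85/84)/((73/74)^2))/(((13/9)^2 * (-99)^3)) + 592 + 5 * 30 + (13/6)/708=79345075786085699/106933623444648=742.00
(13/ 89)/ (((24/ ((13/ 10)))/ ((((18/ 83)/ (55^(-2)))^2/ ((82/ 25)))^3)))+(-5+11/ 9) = 645156848206317621045640169468227/ 36097958071689688098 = 17872391754820.35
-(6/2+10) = -13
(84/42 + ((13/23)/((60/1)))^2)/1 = 3808969/1904400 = 2.00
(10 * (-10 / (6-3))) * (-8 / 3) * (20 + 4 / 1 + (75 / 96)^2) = 630025 / 288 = 2187.59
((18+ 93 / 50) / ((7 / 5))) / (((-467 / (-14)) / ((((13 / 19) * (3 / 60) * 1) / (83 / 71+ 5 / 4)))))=305513 / 50797925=0.01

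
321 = 321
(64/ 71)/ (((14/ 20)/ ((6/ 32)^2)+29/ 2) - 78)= -5760/ 278533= -0.02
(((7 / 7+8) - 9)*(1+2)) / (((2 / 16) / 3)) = 0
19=19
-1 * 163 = -163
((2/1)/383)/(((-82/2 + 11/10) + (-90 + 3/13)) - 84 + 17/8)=-1040/42131149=-0.00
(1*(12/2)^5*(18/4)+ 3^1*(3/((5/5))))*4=140004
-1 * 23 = -23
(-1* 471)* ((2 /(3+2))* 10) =-1884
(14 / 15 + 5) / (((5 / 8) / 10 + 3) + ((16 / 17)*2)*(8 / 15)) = 24208 / 16591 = 1.46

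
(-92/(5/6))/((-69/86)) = 688/5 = 137.60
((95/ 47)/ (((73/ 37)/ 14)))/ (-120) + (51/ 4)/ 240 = -0.07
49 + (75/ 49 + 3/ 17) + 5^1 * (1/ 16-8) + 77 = 1173125/ 13328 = 88.02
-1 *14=-14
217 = 217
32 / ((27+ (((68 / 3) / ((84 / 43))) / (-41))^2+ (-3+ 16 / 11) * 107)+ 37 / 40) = -93940197120 / 403234024657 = -0.23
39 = 39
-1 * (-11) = 11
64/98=32/49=0.65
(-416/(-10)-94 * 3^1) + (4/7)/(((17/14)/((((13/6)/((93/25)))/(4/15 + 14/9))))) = -25955364/108035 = -240.25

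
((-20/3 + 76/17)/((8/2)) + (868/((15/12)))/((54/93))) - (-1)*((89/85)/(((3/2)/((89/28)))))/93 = 132293363/110670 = 1195.39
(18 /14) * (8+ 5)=117 /7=16.71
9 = 9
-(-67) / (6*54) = 67 / 324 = 0.21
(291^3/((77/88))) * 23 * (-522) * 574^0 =-2366831240208/7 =-338118748601.14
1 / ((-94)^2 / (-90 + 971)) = 881 / 8836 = 0.10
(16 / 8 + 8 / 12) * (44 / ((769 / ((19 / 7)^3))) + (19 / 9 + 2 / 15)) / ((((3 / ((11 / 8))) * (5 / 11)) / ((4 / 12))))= 4866775727 / 1602384525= 3.04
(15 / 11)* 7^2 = 735 / 11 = 66.82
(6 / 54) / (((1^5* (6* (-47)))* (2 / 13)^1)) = -13 / 5076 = -0.00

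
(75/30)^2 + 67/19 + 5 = 1123/76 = 14.78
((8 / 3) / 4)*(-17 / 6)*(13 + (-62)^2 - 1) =-65552 / 9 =-7283.56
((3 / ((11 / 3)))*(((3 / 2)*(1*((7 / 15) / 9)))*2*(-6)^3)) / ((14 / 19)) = -2052 / 55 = -37.31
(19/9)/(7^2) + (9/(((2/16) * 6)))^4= 9144595/441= 20736.04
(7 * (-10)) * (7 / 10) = -49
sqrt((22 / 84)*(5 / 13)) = sqrt(30030) / 546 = 0.32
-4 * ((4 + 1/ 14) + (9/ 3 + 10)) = -478/ 7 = -68.29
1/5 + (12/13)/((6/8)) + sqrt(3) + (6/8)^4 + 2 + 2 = sqrt(3) + 95633/16640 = 7.48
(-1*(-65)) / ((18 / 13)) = 845 / 18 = 46.94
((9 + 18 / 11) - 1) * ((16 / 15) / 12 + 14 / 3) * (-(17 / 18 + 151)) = -6963.05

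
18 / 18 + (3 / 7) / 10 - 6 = -347 / 70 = -4.96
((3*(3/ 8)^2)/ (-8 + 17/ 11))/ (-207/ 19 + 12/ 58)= 54549/ 8919872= 0.01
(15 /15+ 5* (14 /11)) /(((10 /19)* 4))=1539 /440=3.50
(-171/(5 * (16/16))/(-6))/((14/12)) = 4.89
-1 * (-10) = 10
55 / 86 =0.64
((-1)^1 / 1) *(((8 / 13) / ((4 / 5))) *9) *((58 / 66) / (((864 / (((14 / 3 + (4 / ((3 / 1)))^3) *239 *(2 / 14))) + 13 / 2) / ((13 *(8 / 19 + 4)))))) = -6022800 / 173899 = -34.63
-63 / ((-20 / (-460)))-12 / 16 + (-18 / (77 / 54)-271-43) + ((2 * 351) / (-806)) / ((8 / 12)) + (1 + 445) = -12714879 / 9548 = -1331.68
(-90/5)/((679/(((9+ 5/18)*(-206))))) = 34402/679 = 50.67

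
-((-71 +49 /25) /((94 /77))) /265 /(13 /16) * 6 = 6379296 /4047875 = 1.58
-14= -14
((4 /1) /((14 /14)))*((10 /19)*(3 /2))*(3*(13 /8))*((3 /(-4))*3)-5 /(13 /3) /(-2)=-67305 /1976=-34.06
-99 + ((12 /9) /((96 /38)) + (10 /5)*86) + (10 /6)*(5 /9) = 74.45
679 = 679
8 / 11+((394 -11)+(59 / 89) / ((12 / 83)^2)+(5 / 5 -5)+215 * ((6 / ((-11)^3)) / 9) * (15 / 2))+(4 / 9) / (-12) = 21012004715 / 51174288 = 410.60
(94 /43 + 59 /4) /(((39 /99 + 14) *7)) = 96129 /571900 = 0.17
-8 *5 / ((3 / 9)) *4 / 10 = -48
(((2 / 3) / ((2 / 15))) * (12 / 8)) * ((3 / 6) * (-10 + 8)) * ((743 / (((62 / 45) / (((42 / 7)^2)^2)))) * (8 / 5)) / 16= -16249410 / 31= -524174.52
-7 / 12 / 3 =-7 / 36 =-0.19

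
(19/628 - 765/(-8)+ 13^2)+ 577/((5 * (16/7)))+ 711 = 12888353/12560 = 1026.14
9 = 9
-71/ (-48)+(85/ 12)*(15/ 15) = 8.56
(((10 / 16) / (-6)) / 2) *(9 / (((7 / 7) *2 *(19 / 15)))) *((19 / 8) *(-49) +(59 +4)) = 96075 / 9728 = 9.88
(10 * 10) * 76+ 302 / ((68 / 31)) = 263081 / 34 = 7737.68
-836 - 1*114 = -950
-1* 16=-16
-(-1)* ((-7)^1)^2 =49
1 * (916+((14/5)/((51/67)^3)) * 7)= 637016354/663255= 960.44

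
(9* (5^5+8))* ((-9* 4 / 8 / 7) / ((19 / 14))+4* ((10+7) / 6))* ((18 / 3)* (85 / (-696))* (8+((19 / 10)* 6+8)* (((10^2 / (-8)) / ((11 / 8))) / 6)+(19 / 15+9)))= 15132568581 / 6061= 2496711.53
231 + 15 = 246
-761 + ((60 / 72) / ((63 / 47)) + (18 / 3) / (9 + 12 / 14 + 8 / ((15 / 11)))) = -474297233 / 624078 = -760.00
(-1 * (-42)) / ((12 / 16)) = 56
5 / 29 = 0.17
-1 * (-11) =11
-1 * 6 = -6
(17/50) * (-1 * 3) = -51/50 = -1.02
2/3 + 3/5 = 1.27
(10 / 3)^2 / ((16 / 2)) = 25 / 18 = 1.39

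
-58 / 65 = -0.89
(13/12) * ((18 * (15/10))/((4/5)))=585/16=36.56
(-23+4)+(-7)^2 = 30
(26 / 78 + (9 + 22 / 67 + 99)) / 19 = 21841 / 3819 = 5.72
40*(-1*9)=-360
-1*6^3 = -216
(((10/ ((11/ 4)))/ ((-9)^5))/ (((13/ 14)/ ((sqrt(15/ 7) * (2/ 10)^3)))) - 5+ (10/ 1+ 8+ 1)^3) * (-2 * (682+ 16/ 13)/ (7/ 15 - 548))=17105.31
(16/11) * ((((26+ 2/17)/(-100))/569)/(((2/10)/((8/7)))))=-14208/3724105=-0.00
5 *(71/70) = 71/14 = 5.07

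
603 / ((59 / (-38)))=-22914 / 59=-388.37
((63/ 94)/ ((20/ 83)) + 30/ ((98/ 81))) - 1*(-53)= 80.58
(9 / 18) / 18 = 1 / 36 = 0.03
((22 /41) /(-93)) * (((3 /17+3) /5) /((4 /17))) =-99 /6355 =-0.02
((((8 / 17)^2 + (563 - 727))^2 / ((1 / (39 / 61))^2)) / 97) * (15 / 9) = 5679206697840 / 30145819177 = 188.39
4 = 4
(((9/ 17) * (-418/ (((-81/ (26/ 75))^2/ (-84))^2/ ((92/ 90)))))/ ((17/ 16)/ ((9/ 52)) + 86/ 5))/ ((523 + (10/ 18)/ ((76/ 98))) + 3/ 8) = -4188390320930816/ 95664831966237055078125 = -0.00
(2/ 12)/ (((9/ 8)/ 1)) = 4/ 27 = 0.15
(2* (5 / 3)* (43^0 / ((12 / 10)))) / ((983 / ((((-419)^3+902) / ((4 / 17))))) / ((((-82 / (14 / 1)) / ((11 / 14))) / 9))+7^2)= 85451220715 / 1507359650193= 0.06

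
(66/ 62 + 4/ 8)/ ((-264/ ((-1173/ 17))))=2231/ 5456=0.41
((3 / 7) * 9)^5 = 14348907 / 16807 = 853.75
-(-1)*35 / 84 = 5 / 12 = 0.42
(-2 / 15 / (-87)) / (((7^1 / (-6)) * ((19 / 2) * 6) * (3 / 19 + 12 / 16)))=-16 / 630315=-0.00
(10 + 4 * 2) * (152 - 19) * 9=21546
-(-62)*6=372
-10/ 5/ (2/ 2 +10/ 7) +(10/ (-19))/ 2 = -351/ 323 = -1.09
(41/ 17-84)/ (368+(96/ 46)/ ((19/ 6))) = -606119/ 2738768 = -0.22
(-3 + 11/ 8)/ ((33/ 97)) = -1261/ 264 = -4.78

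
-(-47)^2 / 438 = -2209 / 438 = -5.04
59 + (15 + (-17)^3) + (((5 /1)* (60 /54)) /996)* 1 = -4838.99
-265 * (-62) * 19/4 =156085/2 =78042.50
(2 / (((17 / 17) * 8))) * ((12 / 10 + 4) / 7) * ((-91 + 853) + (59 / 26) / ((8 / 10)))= 79543 / 560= 142.04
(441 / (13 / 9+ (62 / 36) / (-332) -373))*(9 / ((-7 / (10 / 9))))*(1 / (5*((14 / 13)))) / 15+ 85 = 314641013 / 3700745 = 85.02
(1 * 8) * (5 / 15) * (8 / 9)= 64 / 27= 2.37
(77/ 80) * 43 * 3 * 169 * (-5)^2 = 524586.56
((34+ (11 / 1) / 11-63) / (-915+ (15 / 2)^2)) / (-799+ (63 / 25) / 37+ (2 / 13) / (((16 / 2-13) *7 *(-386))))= -363905360 / 8916756821277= -0.00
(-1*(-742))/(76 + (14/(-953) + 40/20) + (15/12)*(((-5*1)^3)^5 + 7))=-1414252/72708129717495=-0.00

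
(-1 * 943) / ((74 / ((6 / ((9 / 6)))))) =-1886 / 37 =-50.97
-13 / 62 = -0.21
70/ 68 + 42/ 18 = 343/ 102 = 3.36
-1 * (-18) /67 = 18 /67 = 0.27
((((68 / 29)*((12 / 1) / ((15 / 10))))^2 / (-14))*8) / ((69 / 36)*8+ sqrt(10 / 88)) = -7187693568 / 547838333+ 21307392*sqrt(55) / 547838333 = -12.83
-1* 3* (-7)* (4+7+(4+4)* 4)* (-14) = -12642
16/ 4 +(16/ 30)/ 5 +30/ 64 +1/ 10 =4.68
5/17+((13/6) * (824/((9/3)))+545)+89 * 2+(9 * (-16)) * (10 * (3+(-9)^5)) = 13009216436/153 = 85027558.41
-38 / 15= -2.53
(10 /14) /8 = 0.09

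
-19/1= -19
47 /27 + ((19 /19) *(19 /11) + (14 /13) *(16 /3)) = 35566 /3861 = 9.21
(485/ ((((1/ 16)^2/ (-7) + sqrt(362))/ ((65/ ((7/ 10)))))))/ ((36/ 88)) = 1775488000/ 10462298103 + 3181674496000 * sqrt(362)/ 10462298103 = 5786.23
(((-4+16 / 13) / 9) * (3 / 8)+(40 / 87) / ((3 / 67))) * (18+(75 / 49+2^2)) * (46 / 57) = 1827079543 / 9476649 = 192.80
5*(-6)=-30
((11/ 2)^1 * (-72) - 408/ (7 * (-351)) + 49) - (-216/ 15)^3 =2639.15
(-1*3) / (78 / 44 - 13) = 66 / 247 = 0.27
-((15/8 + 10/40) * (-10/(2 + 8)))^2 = -289/64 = -4.52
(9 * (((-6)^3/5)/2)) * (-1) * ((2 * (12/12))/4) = 486/5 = 97.20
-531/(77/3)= -1593/77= -20.69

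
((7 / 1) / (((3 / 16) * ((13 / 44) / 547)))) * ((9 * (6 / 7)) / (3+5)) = 866448 / 13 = 66649.85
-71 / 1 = -71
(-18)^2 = 324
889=889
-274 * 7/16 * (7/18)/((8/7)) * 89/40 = -4182199/46080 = -90.76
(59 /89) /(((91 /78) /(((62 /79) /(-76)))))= -5487 /935123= -0.01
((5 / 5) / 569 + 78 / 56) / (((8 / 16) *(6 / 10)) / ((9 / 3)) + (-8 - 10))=-111095 / 1425914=-0.08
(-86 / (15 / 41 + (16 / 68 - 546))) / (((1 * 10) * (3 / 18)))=179826 / 1900715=0.09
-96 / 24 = -4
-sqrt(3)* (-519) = 519* sqrt(3) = 898.93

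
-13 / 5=-2.60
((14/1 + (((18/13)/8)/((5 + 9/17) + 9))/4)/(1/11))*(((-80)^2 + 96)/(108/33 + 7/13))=35342079542/134615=262541.91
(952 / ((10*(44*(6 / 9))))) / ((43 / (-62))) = -11067 / 2365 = -4.68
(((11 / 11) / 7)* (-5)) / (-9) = 5 / 63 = 0.08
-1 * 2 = -2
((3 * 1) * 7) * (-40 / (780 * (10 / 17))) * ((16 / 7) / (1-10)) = 272 / 585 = 0.46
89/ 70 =1.27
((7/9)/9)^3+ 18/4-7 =-2656519/1062882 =-2.50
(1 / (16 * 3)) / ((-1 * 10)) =-1 / 480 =-0.00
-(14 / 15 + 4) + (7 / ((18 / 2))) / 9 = -1963 / 405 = -4.85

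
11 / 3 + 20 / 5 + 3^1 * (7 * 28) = 1787 / 3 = 595.67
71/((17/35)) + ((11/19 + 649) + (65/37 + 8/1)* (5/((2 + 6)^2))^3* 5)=2493081453387/3132882944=795.78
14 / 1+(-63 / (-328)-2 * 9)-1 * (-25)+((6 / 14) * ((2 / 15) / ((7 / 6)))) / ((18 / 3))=1703651 / 80360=21.20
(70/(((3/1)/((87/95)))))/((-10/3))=-609/95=-6.41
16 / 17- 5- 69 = -1242 / 17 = -73.06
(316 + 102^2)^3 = 1231925248000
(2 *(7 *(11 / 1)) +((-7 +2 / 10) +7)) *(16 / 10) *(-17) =-104856 / 25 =-4194.24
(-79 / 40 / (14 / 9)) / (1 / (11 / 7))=-7821 / 3920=-2.00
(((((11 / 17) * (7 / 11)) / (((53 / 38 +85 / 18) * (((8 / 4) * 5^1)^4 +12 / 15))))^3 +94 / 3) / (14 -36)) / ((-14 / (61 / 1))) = 1843168173892421218065741989 / 297015589933135191649327104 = 6.21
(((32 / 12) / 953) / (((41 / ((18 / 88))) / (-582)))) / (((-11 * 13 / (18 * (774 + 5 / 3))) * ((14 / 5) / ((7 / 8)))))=0.25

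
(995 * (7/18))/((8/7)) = 48755/144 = 338.58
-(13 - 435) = 422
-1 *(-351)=351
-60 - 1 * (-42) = -18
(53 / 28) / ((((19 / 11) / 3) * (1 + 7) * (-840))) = -583 / 1191680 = -0.00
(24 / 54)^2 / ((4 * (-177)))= -4 / 14337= -0.00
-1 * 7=-7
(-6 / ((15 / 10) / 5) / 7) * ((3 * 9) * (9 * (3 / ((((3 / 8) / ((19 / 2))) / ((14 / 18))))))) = -41040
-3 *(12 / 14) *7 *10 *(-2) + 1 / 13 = 4681 / 13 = 360.08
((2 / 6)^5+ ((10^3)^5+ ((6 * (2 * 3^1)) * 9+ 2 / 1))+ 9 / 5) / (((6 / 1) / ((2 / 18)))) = 607500000000199141 / 32805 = 18518518518524.59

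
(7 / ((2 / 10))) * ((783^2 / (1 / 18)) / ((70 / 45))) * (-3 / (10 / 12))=-893883762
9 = 9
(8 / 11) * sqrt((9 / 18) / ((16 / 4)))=2 * sqrt(2) / 11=0.26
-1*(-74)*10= 740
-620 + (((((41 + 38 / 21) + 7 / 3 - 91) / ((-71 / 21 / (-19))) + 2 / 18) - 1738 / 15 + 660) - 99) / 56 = -110331209 / 178920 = -616.65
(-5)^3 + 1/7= -874/7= -124.86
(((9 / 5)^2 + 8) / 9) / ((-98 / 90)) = -281 / 245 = -1.15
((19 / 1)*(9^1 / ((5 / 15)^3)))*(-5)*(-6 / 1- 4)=230850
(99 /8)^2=9801 /64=153.14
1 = 1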